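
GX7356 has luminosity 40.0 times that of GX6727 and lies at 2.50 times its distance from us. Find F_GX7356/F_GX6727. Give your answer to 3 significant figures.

F = L/(4πd²), so F_GX7356/F_GX6727 = (L_GX7356/L_GX6727) / (d_GX7356/d_GX6727)²
= 40.0 / (2.50)² = 40.0 / 6.250 = 6.400.

6.40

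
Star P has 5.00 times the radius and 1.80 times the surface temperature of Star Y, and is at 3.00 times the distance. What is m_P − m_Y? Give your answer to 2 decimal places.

L_P/L_Y = (5.00)²(1.80)⁴ = 262.4.
F_P/F_Y = (L_P/L_Y)/(d_P/d_Y)² = 262.4/9.000 = 29.16.
m_P − m_Y = −2.5 log₁₀(29.16) = -3.66.

-3.66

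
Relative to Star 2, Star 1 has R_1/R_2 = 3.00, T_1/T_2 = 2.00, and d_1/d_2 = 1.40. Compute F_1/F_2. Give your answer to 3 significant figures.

73.5

L_1/L_2 = (R_1/R_2)²(T_1/T_2)⁴ = (3.00)² × (2.00)⁴ = 144.0.
F_1/F_2 = (L_1/L_2)/(d_1/d_2)² = 144.0 / (1.40)² = 73.47.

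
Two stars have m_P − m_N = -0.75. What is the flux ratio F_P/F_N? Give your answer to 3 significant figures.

2.00

F_P/F_N = 10^(−(m_P − m_N)/2.5) = 10^(0.75/2.5) = 10^0.300 = 1.995.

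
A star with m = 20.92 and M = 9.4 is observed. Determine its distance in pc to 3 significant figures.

2.01×10^3 pc

m − M = 5 log₁₀(d/10 pc)
20.92 − (9.4) = 11.52 = 5 log₁₀(d/10)
d = 10 × 10^(11.52/5) = 10 × 10^2.304 = 2014 pc.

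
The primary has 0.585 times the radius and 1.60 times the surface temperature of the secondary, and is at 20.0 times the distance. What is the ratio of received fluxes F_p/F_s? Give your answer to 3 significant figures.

L_p/L_s = (R_p/R_s)²(T_p/T_s)⁴ = (0.585)² × (1.60)⁴ = 2.243.
F_p/F_s = (L_p/L_s)/(d_p/d_s)² = 2.243 / (20.0)² = 0.005607.

0.00561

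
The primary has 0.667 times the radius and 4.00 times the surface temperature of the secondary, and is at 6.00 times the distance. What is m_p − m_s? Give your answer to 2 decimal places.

-1.25

L_p/L_s = (0.667)²(4.00)⁴ = 113.9.
F_p/F_s = (L_p/L_s)/(d_p/d_s)² = 113.9/36.00 = 3.164.
m_p − m_s = −2.5 log₁₀(3.164) = -1.25.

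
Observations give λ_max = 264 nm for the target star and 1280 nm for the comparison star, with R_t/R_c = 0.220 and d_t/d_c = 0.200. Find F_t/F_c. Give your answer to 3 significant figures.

669

Wien's law: T_t/T_c = λ_c/λ_t = 1280/264 = 4.848.
L_t/L_c = (R_t/R_c)²(T_t/T_c)⁴ = (0.220)²(4.848)⁴ = 26.75.
F_t/F_c = (L_t/L_c)/(d_t/d_c)² = 26.75/(0.200)² = 668.7.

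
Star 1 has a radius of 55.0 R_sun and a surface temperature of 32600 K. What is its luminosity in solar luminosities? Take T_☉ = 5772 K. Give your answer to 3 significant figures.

3.08×10^6 solar luminosities

L/L_☉ = (R/R_☉)² (T/T_☉)⁴ = (55.0)² × (32600/5772)⁴
       = 3025 × (5.648)⁴ = 3025 × 1018 = 3.078×10^6.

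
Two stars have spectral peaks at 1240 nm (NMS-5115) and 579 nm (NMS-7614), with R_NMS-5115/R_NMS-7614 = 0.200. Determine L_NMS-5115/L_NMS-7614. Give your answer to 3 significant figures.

0.00190

Wien's law gives T ∝ 1/λ_max, so T_NMS-5115/T_NMS-7614 = λ_NMS-7614/λ_NMS-5115 = 579/1240 = 0.4669.
Then L ∝ R²T⁴ gives L_NMS-5115/L_NMS-7614 = (0.200)² × (0.4669)⁴ = 0.04000 × 0.04754 = 0.001901.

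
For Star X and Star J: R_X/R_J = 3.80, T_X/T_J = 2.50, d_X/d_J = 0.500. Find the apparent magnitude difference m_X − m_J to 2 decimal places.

L_X/L_J = (3.80)²(2.50)⁴ = 564.1.
F_X/F_J = (L_X/L_J)/(d_X/d_J)² = 564.1/0.2500 = 2256.
m_X − m_J = −2.5 log₁₀(2256) = -8.38.

-8.38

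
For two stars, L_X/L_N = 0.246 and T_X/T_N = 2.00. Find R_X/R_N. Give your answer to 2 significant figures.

0.12

L ∝ R²T⁴ gives R ∝ √L / T², so
R_X/R_N = √(0.246) / (2.00)² = 0.4960 / 4.000 = 0.1240.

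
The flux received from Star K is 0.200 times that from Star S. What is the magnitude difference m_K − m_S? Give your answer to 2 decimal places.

1.75

m_K − m_S = −2.5 log₁₀(F_K/F_S) = −2.5 log₁₀(0.200) = −2.5 × (-0.699) = 1.747.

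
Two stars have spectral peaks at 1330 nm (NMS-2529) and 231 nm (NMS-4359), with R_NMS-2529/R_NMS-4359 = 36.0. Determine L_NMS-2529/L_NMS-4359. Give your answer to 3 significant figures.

Wien's law gives T ∝ 1/λ_max, so T_NMS-2529/T_NMS-4359 = λ_NMS-4359/λ_NMS-2529 = 231/1330 = 0.1737.
Then L ∝ R²T⁴ gives L_NMS-2529/L_NMS-4359 = (36.0)² × (0.1737)⁴ = 1296 × 9.100×10^-4 = 1.179.

1.18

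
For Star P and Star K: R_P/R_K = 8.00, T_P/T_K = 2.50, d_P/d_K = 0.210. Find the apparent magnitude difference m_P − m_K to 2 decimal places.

L_P/L_K = (8.00)²(2.50)⁴ = 2500.
F_P/F_K = (L_P/L_K)/(d_P/d_K)² = 2500/0.04410 = 5.669×10^4.
m_P − m_K = −2.5 log₁₀(5.669×10^4) = -11.88.

-11.88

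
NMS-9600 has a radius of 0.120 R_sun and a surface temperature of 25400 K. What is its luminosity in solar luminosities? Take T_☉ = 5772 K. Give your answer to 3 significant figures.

L/L_☉ = (R/R_☉)² (T/T_☉)⁴ = (0.120)² × (25400/5772)⁴
       = 0.01440 × (4.401)⁴ = 0.01440 × 375.0 = 5.400.

5.40 solar luminosities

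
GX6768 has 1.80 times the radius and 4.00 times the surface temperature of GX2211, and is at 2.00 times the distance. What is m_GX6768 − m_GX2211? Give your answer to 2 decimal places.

L_GX6768/L_GX2211 = (1.80)²(4.00)⁴ = 829.4.
F_GX6768/F_GX2211 = (L_GX6768/L_GX2211)/(d_GX6768/d_GX2211)² = 829.4/4.000 = 207.4.
m_GX6768 − m_GX2211 = −2.5 log₁₀(207.4) = -5.79.

-5.79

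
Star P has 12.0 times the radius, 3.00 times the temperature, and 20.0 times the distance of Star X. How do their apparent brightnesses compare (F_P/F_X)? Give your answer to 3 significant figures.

29.2

L_P/L_X = (R_P/R_X)²(T_P/T_X)⁴ = (12.0)² × (3.00)⁴ = 1.166×10^4.
F_P/F_X = (L_P/L_X)/(d_P/d_X)² = 1.166×10^4 / (20.0)² = 29.16.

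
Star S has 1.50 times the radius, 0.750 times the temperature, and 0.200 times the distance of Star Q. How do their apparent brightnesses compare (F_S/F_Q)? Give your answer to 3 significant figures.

L_S/L_Q = (R_S/R_Q)²(T_S/T_Q)⁴ = (1.50)² × (0.750)⁴ = 0.7119.
F_S/F_Q = (L_S/L_Q)/(d_S/d_Q)² = 0.7119 / (0.200)² = 17.80.

17.8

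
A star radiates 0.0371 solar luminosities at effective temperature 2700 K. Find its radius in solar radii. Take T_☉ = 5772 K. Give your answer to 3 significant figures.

0.880 solar radii

R/R_☉ = √(L/L_☉) / (T/T_☉)² = √(0.0371) / (0.4678)²
       = 0.1926 / 0.2188 = 0.8803.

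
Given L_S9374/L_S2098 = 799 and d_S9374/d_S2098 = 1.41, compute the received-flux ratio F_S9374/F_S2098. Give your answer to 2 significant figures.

F = L/(4πd²), so F_S9374/F_S2098 = (L_S9374/L_S2098) / (d_S9374/d_S2098)²
= 799 / (1.41)² = 799 / 1.988 = 401.9.

4.0×10^2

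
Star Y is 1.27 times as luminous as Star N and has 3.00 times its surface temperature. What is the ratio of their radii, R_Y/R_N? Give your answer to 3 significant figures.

L ∝ R²T⁴ gives R ∝ √L / T², so
R_Y/R_N = √(1.27) / (3.00)² = 1.127 / 9.000 = 0.1252.

0.125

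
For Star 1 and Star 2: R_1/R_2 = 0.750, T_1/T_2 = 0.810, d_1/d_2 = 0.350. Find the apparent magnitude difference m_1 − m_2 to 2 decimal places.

-0.74

L_1/L_2 = (0.750)²(0.810)⁴ = 0.2421.
F_1/F_2 = (L_1/L_2)/(d_1/d_2)² = 0.2421/0.1225 = 1.977.
m_1 − m_2 = −2.5 log₁₀(1.977) = -0.74.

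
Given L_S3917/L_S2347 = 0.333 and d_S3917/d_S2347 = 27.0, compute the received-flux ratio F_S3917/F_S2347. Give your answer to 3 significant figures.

4.57×10^-4

F = L/(4πd²), so F_S3917/F_S2347 = (L_S3917/L_S2347) / (d_S3917/d_S2347)²
= 0.333 / (27.0)² = 0.333 / 729.0 = 4.568×10^-4.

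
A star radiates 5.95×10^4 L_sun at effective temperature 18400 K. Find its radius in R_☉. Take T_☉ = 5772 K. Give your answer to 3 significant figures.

R/R_☉ = √(L/L_☉) / (T/T_☉)² = √(5.95×10^4) / (3.188)²
       = 243.9 / 10.16 = 24.00.

24.0 R_☉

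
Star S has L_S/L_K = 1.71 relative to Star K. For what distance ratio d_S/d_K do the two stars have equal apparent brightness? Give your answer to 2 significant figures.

1.3

Equal flux requires L_S/d_S² = L_K/d_K², so d_S/d_K = √(L_S/L_K)
= √(1.71) = 1.308.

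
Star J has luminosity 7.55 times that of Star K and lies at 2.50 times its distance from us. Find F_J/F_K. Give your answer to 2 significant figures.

F = L/(4πd²), so F_J/F_K = (L_J/L_K) / (d_J/d_K)²
= 7.55 / (2.50)² = 7.55 / 6.250 = 1.208.

1.2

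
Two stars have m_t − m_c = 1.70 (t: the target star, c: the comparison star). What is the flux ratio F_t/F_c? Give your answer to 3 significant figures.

0.209

F_t/F_c = 10^(−(m_t − m_c)/2.5) = 10^(-1.70/2.5) = 10^-0.680 = 0.2089.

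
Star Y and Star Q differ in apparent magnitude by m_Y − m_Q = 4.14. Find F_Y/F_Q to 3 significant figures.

F_Y/F_Q = 10^(−(m_Y − m_Q)/2.5) = 10^(-4.14/2.5) = 10^-1.656 = 0.02208.

0.0221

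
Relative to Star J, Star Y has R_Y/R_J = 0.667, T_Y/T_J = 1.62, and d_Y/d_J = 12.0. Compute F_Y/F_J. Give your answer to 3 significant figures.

L_Y/L_J = (R_Y/R_J)²(T_Y/T_J)⁴ = (0.667)² × (1.62)⁴ = 3.064.
F_Y/F_J = (L_Y/L_J)/(d_Y/d_J)² = 3.064 / (12.0)² = 0.02128.

0.0213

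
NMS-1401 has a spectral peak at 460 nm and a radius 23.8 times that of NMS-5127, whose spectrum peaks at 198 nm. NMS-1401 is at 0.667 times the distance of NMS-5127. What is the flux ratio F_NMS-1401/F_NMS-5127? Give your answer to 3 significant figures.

Wien's law: T_NMS-1401/T_NMS-5127 = λ_NMS-5127/λ_NMS-1401 = 198/460 = 0.4304.
L_NMS-1401/L_NMS-5127 = (R_NMS-1401/R_NMS-5127)²(T_NMS-1401/T_NMS-5127)⁴ = (23.8)²(0.4304)⁴ = 19.44.
F_NMS-1401/F_NMS-5127 = (L_NMS-1401/L_NMS-5127)/(d_NMS-1401/d_NMS-5127)² = 19.44/(0.667)² = 43.71.

43.7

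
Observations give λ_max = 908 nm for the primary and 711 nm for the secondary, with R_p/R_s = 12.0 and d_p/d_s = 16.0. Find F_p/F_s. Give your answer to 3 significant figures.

0.211

Wien's law: T_p/T_s = λ_s/λ_p = 711/908 = 0.7830.
L_p/L_s = (R_p/R_s)²(T_p/T_s)⁴ = (12.0)²(0.7830)⁴ = 54.14.
F_p/F_s = (L_p/L_s)/(d_p/d_s)² = 54.14/(16.0)² = 0.2115.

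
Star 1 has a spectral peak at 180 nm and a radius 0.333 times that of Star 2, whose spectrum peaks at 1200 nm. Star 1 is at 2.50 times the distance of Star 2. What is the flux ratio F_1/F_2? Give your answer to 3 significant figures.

Wien's law: T_1/T_2 = λ_2/λ_1 = 1200/180 = 6.667.
L_1/L_2 = (R_1/R_2)²(T_1/T_2)⁴ = (0.333)²(6.667)⁴ = 219.0.
F_1/F_2 = (L_1/L_2)/(d_1/d_2)² = 219.0/(2.50)² = 35.05.

35.0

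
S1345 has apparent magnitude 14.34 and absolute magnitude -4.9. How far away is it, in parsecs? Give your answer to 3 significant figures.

7.05×10^4 pc

m − M = 5 log₁₀(d/10 pc)
14.34 − (-4.9) = 19.24 = 5 log₁₀(d/10)
d = 10 × 10^(19.24/5) = 10 × 10^3.848 = 7.047×10^4 pc.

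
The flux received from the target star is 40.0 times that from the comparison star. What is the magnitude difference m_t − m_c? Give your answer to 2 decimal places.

-4.01

m_t − m_c = −2.5 log₁₀(F_t/F_c) = −2.5 log₁₀(40.0) = −2.5 × (1.602) = -4.005.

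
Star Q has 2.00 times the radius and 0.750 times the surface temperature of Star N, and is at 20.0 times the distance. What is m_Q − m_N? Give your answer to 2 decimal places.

L_Q/L_N = (2.00)²(0.750)⁴ = 1.266.
F_Q/F_N = (L_Q/L_N)/(d_Q/d_N)² = 1.266/400.0 = 0.003164.
m_Q − m_N = −2.5 log₁₀(0.003164) = 6.25.

6.25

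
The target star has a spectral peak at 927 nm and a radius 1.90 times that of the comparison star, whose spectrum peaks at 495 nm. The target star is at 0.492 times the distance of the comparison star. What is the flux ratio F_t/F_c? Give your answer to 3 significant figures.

Wien's law: T_t/T_c = λ_c/λ_t = 495/927 = 0.5340.
L_t/L_c = (R_t/R_c)²(T_t/T_c)⁴ = (1.90)²(0.5340)⁴ = 0.2935.
F_t/F_c = (L_t/L_c)/(d_t/d_c)² = 0.2935/(0.492)² = 1.212.

1.21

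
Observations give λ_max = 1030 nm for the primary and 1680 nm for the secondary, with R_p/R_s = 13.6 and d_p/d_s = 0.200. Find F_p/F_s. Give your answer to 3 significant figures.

3.27×10^4

Wien's law: T_p/T_s = λ_s/λ_p = 1680/1030 = 1.631.
L_p/L_s = (R_p/R_s)²(T_p/T_s)⁴ = (13.6)²(1.631)⁴ = 1309.
F_p/F_s = (L_p/L_s)/(d_p/d_s)² = 1309/(0.200)² = 3.273×10^4.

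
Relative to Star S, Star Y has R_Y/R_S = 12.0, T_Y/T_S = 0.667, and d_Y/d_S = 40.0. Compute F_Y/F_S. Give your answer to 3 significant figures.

L_Y/L_S = (R_Y/R_S)²(T_Y/T_S)⁴ = (12.0)² × (0.667)⁴ = 28.50.
F_Y/F_S = (L_Y/L_S)/(d_Y/d_S)² = 28.50 / (40.0)² = 0.01781.

0.0178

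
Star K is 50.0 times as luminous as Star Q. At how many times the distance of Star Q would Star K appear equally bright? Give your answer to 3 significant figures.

Equal flux requires L_K/d_K² = L_Q/d_Q², so d_K/d_Q = √(L_K/L_Q)
= √(50.0) = 7.071.

7.07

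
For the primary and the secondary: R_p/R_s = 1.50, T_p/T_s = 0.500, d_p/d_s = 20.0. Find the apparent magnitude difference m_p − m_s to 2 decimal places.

8.63

L_p/L_s = (1.50)²(0.500)⁴ = 0.1406.
F_p/F_s = (L_p/L_s)/(d_p/d_s)² = 0.1406/400.0 = 3.516×10^-4.
m_p − m_s = −2.5 log₁₀(3.516×10^-4) = 8.63.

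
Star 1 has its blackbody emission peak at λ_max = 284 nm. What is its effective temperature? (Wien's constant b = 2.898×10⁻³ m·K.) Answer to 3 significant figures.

T = b/λ_max = 2.898×10⁻³ / (284×10⁻⁹) = 1.020×10^4 K.

1.02×10^4 K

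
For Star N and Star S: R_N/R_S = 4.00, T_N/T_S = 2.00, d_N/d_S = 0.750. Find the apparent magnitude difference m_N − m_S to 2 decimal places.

L_N/L_S = (4.00)²(2.00)⁴ = 256.0.
F_N/F_S = (L_N/L_S)/(d_N/d_S)² = 256.0/0.5625 = 455.1.
m_N − m_S = −2.5 log₁₀(455.1) = -6.65.

-6.65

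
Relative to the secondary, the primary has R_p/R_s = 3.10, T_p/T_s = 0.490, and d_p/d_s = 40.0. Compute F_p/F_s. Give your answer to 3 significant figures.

L_p/L_s = (R_p/R_s)²(T_p/T_s)⁴ = (3.10)² × (0.490)⁴ = 0.5540.
F_p/F_s = (L_p/L_s)/(d_p/d_s)² = 0.5540 / (40.0)² = 3.462×10^-4.

3.46×10^-4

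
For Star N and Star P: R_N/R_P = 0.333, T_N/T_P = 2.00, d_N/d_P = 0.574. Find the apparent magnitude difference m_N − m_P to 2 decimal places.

L_N/L_P = (0.333)²(2.00)⁴ = 1.774.
F_N/F_P = (L_N/L_P)/(d_N/d_P)² = 1.774/0.3295 = 5.385.
m_N − m_P = −2.5 log₁₀(5.385) = -1.83.

-1.83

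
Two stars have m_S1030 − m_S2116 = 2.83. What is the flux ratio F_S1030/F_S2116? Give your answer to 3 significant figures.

F_S1030/F_S2116 = 10^(−(m_S1030 − m_S2116)/2.5) = 10^(-2.83/2.5) = 10^-1.132 = 0.07379.

0.0738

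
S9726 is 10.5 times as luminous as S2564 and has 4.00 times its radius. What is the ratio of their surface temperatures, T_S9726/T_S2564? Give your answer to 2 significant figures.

L ∝ R²T⁴ gives T ∝ (L/R²)^(1/4), so
T_S9726/T_S2564 = (10.5 / 4.00²)^(1/4) = (0.6562)^(1/4) = 0.9001.

0.90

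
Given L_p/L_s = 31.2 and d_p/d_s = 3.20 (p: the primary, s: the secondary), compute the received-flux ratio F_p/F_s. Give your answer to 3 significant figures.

3.05

F = L/(4πd²), so F_p/F_s = (L_p/L_s) / (d_p/d_s)²
= 31.2 / (3.20)² = 31.2 / 10.24 = 3.047.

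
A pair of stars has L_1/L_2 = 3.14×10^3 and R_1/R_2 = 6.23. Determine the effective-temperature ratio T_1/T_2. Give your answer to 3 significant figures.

L ∝ R²T⁴ gives T ∝ (L/R²)^(1/4), so
T_1/T_2 = (3.14×10^3 / 6.23²)^(1/4) = (80.90)^(1/4) = 2.999.

3.00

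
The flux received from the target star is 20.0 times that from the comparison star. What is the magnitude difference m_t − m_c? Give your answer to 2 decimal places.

m_t − m_c = −2.5 log₁₀(F_t/F_c) = −2.5 log₁₀(20.0) = −2.5 × (1.301) = -3.253.

-3.25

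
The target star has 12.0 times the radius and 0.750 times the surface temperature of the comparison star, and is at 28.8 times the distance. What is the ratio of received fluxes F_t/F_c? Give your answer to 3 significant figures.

L_t/L_c = (R_t/R_c)²(T_t/T_c)⁴ = (12.0)² × (0.750)⁴ = 45.56.
F_t/F_c = (L_t/L_c)/(d_t/d_c)² = 45.56 / (28.8)² = 0.05493.

0.0549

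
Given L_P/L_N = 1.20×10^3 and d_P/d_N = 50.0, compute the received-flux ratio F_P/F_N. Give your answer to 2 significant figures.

0.48

F = L/(4πd²), so F_P/F_N = (L_P/L_N) / (d_P/d_N)²
= 1.20×10^3 / (50.0)² = 1.20×10^3 / 2500 = 0.4800.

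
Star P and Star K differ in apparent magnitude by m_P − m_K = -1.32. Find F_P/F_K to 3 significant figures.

F_P/F_K = 10^(−(m_P − m_K)/2.5) = 10^(1.32/2.5) = 10^0.528 = 3.373.

3.37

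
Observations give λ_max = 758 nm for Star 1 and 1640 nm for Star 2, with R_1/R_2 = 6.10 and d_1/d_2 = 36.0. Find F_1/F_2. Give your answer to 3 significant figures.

0.629

Wien's law: T_1/T_2 = λ_2/λ_1 = 1640/758 = 2.164.
L_1/L_2 = (R_1/R_2)²(T_1/T_2)⁴ = (6.10)²(2.164)⁴ = 815.4.
F_1/F_2 = (L_1/L_2)/(d_1/d_2)² = 815.4/(36.0)² = 0.6291.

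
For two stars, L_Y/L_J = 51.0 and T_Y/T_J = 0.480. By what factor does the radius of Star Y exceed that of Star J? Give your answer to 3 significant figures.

L ∝ R²T⁴ gives R ∝ √L / T², so
R_Y/R_J = √(51.0) / (0.480)² = 7.141 / 0.2304 = 31.00.

31.0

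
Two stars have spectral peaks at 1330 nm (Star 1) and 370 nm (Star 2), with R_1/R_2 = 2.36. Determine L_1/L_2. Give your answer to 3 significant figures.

0.0334

Wien's law gives T ∝ 1/λ_max, so T_1/T_2 = λ_2/λ_1 = 370/1330 = 0.2782.
Then L ∝ R²T⁴ gives L_1/L_2 = (2.36)² × (0.2782)⁴ = 5.570 × 0.005990 = 0.03336.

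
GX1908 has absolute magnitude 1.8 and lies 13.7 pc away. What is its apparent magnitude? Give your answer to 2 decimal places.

2.48

m = M + 5 log₁₀(d/10 pc) = 1.8 + 5 log₁₀(13.7/10)
  = 1.8 + 5 × 0.137 = 1.8 + 0.68 = 2.48.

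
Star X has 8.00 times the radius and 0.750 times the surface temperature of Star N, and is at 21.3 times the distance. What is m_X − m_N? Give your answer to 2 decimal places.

3.38

L_X/L_N = (8.00)²(0.750)⁴ = 20.25.
F_X/F_N = (L_X/L_N)/(d_X/d_N)² = 20.25/453.7 = 0.04463.
m_X − m_N = −2.5 log₁₀(0.04463) = 3.38.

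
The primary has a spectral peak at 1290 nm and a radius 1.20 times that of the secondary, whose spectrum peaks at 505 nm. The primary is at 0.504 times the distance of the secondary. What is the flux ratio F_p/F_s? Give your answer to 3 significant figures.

0.133

Wien's law: T_p/T_s = λ_s/λ_p = 505/1290 = 0.3915.
L_p/L_s = (R_p/R_s)²(T_p/T_s)⁴ = (1.20)²(0.3915)⁴ = 0.03382.
F_p/F_s = (L_p/L_s)/(d_p/d_s)² = 0.03382/(0.504)² = 0.1331.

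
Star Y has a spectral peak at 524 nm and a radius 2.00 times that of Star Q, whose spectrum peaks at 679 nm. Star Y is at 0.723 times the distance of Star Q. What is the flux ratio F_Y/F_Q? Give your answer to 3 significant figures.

Wien's law: T_Y/T_Q = λ_Q/λ_Y = 679/524 = 1.296.
L_Y/L_Q = (R_Y/R_Q)²(T_Y/T_Q)⁴ = (2.00)²(1.296)⁴ = 11.28.
F_Y/F_Q = (L_Y/L_Q)/(d_Y/d_Q)² = 11.28/(0.723)² = 21.57.

21.6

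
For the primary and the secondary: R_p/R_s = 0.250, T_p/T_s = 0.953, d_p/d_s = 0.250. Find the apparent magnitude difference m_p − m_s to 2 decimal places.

L_p/L_s = (0.250)²(0.953)⁴ = 0.05155.
F_p/F_s = (L_p/L_s)/(d_p/d_s)² = 0.05155/0.06250 = 0.8248.
m_p − m_s = −2.5 log₁₀(0.8248) = 0.21.

0.21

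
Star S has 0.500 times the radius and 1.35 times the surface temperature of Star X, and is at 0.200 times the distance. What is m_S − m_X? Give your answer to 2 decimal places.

-3.29

L_S/L_X = (0.500)²(1.35)⁴ = 0.8304.
F_S/F_X = (L_S/L_X)/(d_S/d_X)² = 0.8304/0.04000 = 20.76.
m_S − m_X = −2.5 log₁₀(20.76) = -3.29.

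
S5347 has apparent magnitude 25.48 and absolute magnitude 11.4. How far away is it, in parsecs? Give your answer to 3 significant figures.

m − M = 5 log₁₀(d/10 pc)
25.48 − (11.4) = 14.08 = 5 log₁₀(d/10)
d = 10 × 10^(14.08/5) = 10 × 10^2.816 = 6546 pc.

6.55×10^3 pc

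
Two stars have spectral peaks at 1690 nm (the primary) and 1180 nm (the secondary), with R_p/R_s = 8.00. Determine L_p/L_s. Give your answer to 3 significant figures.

Wien's law gives T ∝ 1/λ_max, so T_p/T_s = λ_s/λ_p = 1180/1690 = 0.6982.
Then L ∝ R²T⁴ gives L_p/L_s = (8.00)² × (0.6982)⁴ = 64.00 × 0.2377 = 15.21.

15.2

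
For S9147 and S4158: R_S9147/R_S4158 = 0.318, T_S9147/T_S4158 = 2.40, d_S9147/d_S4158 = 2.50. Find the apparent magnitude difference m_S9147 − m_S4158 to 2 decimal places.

0.68

L_S9147/L_S4158 = (0.318)²(2.40)⁴ = 3.355.
F_S9147/F_S4158 = (L_S9147/L_S4158)/(d_S9147/d_S4158)² = 3.355/6.250 = 0.5368.
m_S9147 − m_S4158 = −2.5 log₁₀(0.5368) = 0.68.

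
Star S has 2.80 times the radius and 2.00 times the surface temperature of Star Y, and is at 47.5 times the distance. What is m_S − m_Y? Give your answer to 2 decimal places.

3.14

L_S/L_Y = (2.80)²(2.00)⁴ = 125.4.
F_S/F_Y = (L_S/L_Y)/(d_S/d_Y)² = 125.4/2256 = 0.05560.
m_S − m_Y = −2.5 log₁₀(0.05560) = 3.14.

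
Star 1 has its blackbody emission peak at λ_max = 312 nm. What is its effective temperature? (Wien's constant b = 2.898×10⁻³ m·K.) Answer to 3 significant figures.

9.29×10^3 K

T = b/λ_max = 2.898×10⁻³ / (312×10⁻⁹) = 9288 K.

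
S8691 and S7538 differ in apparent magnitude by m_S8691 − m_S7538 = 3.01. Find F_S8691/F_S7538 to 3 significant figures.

F_S8691/F_S7538 = 10^(−(m_S8691 − m_S7538)/2.5) = 10^(-3.01/2.5) = 10^-1.204 = 0.06252.

0.0625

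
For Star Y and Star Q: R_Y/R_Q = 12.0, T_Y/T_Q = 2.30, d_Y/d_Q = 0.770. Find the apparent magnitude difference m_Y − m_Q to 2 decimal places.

-9.58

L_Y/L_Q = (12.0)²(2.30)⁴ = 4030.
F_Y/F_Q = (L_Y/L_Q)/(d_Y/d_Q)² = 4030/0.5929 = 6797.
m_Y − m_Q = −2.5 log₁₀(6797) = -9.58.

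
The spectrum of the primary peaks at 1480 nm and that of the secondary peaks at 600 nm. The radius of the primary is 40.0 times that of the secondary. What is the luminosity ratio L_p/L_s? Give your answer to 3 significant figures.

Wien's law gives T ∝ 1/λ_max, so T_p/T_s = λ_s/λ_p = 600/1480 = 0.4054.
Then L ∝ R²T⁴ gives L_p/L_s = (40.0)² × (0.4054)⁴ = 1600 × 0.02701 = 43.22.

43.2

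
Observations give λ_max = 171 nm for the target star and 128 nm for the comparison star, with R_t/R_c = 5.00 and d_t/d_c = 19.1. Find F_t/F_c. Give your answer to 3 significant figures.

0.0215

Wien's law: T_t/T_c = λ_c/λ_t = 128/171 = 0.7485.
L_t/L_c = (R_t/R_c)²(T_t/T_c)⁴ = (5.00)²(0.7485)⁴ = 7.849.
F_t/F_c = (L_t/L_c)/(d_t/d_c)² = 7.849/(19.1)² = 0.02151.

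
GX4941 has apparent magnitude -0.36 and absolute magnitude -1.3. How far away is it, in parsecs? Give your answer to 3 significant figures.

15.4 pc

m − M = 5 log₁₀(d/10 pc)
-0.36 − (-1.3) = 0.94 = 5 log₁₀(d/10)
d = 10 × 10^(0.94/5) = 10 × 10^0.188 = 15.42 pc.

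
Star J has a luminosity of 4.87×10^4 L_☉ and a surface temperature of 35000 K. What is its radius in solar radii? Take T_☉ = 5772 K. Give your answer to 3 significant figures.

6.00 solar radii

R/R_☉ = √(L/L_☉) / (T/T_☉)² = √(4.87×10^4) / (6.064)²
       = 220.7 / 36.77 = 6.002.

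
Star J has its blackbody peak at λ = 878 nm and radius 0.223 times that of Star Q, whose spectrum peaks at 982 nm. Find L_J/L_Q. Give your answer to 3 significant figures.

0.0778

Wien's law gives T ∝ 1/λ_max, so T_J/T_Q = λ_Q/λ_J = 982/878 = 1.118.
Then L ∝ R²T⁴ gives L_J/L_Q = (0.223)² × (1.118)⁴ = 0.04973 × 1.565 = 0.07782.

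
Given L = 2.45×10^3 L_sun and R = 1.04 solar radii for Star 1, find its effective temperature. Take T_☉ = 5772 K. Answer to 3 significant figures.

T/T_☉ = (L/L_☉)^(1/4) / (R/R_☉)^(1/2)
T = 5772 × (2.45×10^3)^(1/4) / √(1.04) = 5772 × 7.035 / 1.020 = 3.982×10^4 K.

3.98×10^4 K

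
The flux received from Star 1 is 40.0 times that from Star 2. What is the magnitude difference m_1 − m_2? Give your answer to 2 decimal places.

m_1 − m_2 = −2.5 log₁₀(F_1/F_2) = −2.5 log₁₀(40.0) = −2.5 × (1.602) = -4.005.

-4.01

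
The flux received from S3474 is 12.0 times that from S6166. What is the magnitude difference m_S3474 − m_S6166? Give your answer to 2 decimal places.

m_S3474 − m_S6166 = −2.5 log₁₀(F_S3474/F_S6166) = −2.5 log₁₀(12.0) = −2.5 × (1.079) = -2.698.

-2.70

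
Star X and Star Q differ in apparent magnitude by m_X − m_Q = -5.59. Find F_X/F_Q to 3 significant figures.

F_X/F_Q = 10^(−(m_X − m_Q)/2.5) = 10^(5.59/2.5) = 10^2.236 = 172.2.

172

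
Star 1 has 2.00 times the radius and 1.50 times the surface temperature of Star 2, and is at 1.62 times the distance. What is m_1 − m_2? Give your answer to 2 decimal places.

L_1/L_2 = (2.00)²(1.50)⁴ = 20.25.
F_1/F_2 = (L_1/L_2)/(d_1/d_2)² = 20.25/2.624 = 7.716.
m_1 − m_2 = −2.5 log₁₀(7.716) = -2.22.

-2.22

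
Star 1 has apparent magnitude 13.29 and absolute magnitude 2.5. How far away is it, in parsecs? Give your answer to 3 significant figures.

m − M = 5 log₁₀(d/10 pc)
13.29 − (2.5) = 10.79 = 5 log₁₀(d/10)
d = 10 × 10^(10.79/5) = 10 × 10^2.158 = 1439 pc.

1.44×10^3 pc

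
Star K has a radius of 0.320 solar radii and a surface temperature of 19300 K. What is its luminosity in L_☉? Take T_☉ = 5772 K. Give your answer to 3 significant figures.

L/L_☉ = (R/R_☉)² (T/T_☉)⁴ = (0.320)² × (19300/5772)⁴
       = 0.1024 × (3.344)⁴ = 0.1024 × 125.0 = 12.80.

12.8 L_☉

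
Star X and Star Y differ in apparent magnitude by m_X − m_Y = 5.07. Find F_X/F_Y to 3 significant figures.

0.00938

F_X/F_Y = 10^(−(m_X − m_Y)/2.5) = 10^(-5.07/2.5) = 10^-2.028 = 0.009376.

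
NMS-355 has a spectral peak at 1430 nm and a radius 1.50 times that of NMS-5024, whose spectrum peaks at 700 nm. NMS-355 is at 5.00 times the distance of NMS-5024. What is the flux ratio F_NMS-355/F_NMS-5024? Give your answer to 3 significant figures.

0.00517

Wien's law: T_NMS-355/T_NMS-5024 = λ_NMS-5024/λ_NMS-355 = 700/1430 = 0.4895.
L_NMS-355/L_NMS-5024 = (R_NMS-355/R_NMS-5024)²(T_NMS-355/T_NMS-5024)⁴ = (1.50)²(0.4895)⁴ = 0.1292.
F_NMS-355/F_NMS-5024 = (L_NMS-355/L_NMS-5024)/(d_NMS-355/d_NMS-5024)² = 0.1292/(5.00)² = 0.005168.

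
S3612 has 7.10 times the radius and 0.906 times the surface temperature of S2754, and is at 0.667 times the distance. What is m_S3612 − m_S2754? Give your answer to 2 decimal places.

-4.71

L_S3612/L_S2754 = (7.10)²(0.906)⁴ = 33.96.
F_S3612/F_S2754 = (L_S3612/L_S2754)/(d_S3612/d_S2754)² = 33.96/0.4449 = 76.34.
m_S3612 − m_S2754 = −2.5 log₁₀(76.34) = -4.71.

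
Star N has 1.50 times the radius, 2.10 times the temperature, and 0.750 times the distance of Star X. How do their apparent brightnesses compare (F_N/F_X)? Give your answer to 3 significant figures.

L_N/L_X = (R_N/R_X)²(T_N/T_X)⁴ = (1.50)² × (2.10)⁴ = 43.76.
F_N/F_X = (L_N/L_X)/(d_N/d_X)² = 43.76 / (0.750)² = 77.79.

77.8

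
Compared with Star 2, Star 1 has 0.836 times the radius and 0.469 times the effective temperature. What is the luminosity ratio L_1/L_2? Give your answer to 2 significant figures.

0.034

From the Stefan–Boltzmann law, L ∝ R²T⁴, so
L_1/L_2 = (R_1/R_2)² (T_1/T_2)⁴ = (0.836)² × (0.469)⁴ = 0.6989 × 0.04838 = 0.03381.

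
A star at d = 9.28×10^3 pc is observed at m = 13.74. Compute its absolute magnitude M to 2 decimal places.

-1.10

M = m − 5 log₁₀(d/10 pc) = 13.74 − 5 log₁₀(9.28×10^3/10)
  = 13.74 − 5 × 2.968 = 13.74 − 14.84 = -1.10.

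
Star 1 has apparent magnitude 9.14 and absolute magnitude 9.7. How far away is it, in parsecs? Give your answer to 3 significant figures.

7.73 pc

m − M = 5 log₁₀(d/10 pc)
9.14 − (9.7) = -0.56 = 5 log₁₀(d/10)
d = 10 × 10^(-0.56/5) = 10 × 10^-0.112 = 7.727 pc.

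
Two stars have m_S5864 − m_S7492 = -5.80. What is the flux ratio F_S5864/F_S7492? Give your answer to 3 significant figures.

209

F_S5864/F_S7492 = 10^(−(m_S5864 − m_S7492)/2.5) = 10^(5.80/2.5) = 10^2.320 = 208.9.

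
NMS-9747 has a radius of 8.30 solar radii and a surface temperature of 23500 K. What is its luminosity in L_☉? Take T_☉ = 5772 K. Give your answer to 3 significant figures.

L/L_☉ = (R/R_☉)² (T/T_☉)⁴ = (8.30)² × (23500/5772)⁴
       = 68.89 × (4.071)⁴ = 68.89 × 274.8 = 1.893×10^4.

1.89×10^4 L_☉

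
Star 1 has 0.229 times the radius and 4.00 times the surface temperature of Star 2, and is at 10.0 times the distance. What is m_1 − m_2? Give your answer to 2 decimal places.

L_1/L_2 = (0.229)²(4.00)⁴ = 13.42.
F_1/F_2 = (L_1/L_2)/(d_1/d_2)² = 13.42/100.0 = 0.1342.
m_1 − m_2 = −2.5 log₁₀(0.1342) = 2.18.

2.18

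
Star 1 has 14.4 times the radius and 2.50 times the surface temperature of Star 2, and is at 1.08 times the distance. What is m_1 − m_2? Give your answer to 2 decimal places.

L_1/L_2 = (14.4)²(2.50)⁴ = 8100.
F_1/F_2 = (L_1/L_2)/(d_1/d_2)² = 8100/1.166 = 6944.
m_1 − m_2 = −2.5 log₁₀(6944) = -9.60.

-9.60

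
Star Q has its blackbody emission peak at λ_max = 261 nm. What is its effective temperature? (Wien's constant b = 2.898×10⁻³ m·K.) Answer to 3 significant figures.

1.11×10^4 K

T = b/λ_max = 2.898×10⁻³ / (261×10⁻⁹) = 1.110×10^4 K.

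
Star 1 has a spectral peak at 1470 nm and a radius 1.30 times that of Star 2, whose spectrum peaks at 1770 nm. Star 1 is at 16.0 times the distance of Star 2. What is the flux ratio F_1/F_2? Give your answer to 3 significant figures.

Wien's law: T_1/T_2 = λ_2/λ_1 = 1770/1470 = 1.204.
L_1/L_2 = (R_1/R_2)²(T_1/T_2)⁴ = (1.30)²(1.204)⁴ = 3.552.
F_1/F_2 = (L_1/L_2)/(d_1/d_2)² = 3.552/(16.0)² = 0.01388.

0.0139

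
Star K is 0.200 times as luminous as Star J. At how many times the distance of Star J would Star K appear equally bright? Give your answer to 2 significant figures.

Equal flux requires L_K/d_K² = L_J/d_J², so d_K/d_J = √(L_K/L_J)
= √(0.200) = 0.4472.

0.45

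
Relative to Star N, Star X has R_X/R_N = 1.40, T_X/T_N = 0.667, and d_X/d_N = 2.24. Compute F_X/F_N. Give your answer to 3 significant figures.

L_X/L_N = (R_X/R_N)²(T_X/T_N)⁴ = (1.40)² × (0.667)⁴ = 0.3879.
F_X/F_N = (L_X/L_N)/(d_X/d_N)² = 0.3879 / (2.24)² = 0.07731.

0.0773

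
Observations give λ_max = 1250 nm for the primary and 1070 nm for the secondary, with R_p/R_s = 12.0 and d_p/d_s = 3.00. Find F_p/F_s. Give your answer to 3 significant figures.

8.59

Wien's law: T_p/T_s = λ_s/λ_p = 1070/1250 = 0.8560.
L_p/L_s = (R_p/R_s)²(T_p/T_s)⁴ = (12.0)²(0.8560)⁴ = 77.31.
F_p/F_s = (L_p/L_s)/(d_p/d_s)² = 77.31/(3.00)² = 8.590.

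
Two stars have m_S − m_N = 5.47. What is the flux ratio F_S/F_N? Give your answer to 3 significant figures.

0.00649

F_S/F_N = 10^(−(m_S − m_N)/2.5) = 10^(-5.47/2.5) = 10^-2.188 = 0.006486.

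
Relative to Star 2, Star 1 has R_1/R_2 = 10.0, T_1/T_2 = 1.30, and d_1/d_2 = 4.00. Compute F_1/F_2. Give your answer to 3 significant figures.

L_1/L_2 = (R_1/R_2)²(T_1/T_2)⁴ = (10.0)² × (1.30)⁴ = 285.6.
F_1/F_2 = (L_1/L_2)/(d_1/d_2)² = 285.6 / (4.00)² = 17.85.

17.9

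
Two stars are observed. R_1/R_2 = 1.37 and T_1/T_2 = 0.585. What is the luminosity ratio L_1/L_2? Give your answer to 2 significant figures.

From the Stefan–Boltzmann law, L ∝ R²T⁴, so
L_1/L_2 = (R_1/R_2)² (T_1/T_2)⁴ = (1.37)² × (0.585)⁴ = 1.877 × 0.1171 = 0.2198.

0.22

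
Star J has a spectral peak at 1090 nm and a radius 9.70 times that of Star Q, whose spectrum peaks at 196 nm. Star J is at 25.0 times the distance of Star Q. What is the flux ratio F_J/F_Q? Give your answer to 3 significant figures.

1.57×10^-4

Wien's law: T_J/T_Q = λ_Q/λ_J = 196/1090 = 0.1798.
L_J/L_Q = (R_J/R_Q)²(T_J/T_Q)⁴ = (9.70)²(0.1798)⁴ = 0.09837.
F_J/F_Q = (L_J/L_Q)/(d_J/d_Q)² = 0.09837/(25.0)² = 1.574×10^-4.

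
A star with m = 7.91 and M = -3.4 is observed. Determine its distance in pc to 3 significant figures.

m − M = 5 log₁₀(d/10 pc)
7.91 − (-3.4) = 11.31 = 5 log₁₀(d/10)
d = 10 × 10^(11.31/5) = 10 × 10^2.262 = 1828 pc.

1.83×10^3 pc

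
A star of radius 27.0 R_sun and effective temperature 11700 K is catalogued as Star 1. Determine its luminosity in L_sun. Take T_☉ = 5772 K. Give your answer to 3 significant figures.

L/L_☉ = (R/R_☉)² (T/T_☉)⁴ = (27.0)² × (11700/5772)⁴
       = 729.0 × (2.027)⁴ = 729.0 × 16.88 = 1.231×10^4.

1.23×10^4 L_sun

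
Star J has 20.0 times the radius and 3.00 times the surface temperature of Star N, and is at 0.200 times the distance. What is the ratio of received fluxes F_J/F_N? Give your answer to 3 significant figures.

L_J/L_N = (R_J/R_N)²(T_J/T_N)⁴ = (20.0)² × (3.00)⁴ = 3.240×10^4.
F_J/F_N = (L_J/L_N)/(d_J/d_N)² = 3.240×10^4 / (0.200)² = 8.100×10^5.

8.10×10^5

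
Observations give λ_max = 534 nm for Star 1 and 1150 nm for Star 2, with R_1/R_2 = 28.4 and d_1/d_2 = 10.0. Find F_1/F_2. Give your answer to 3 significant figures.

173

Wien's law: T_1/T_2 = λ_2/λ_1 = 1150/534 = 2.154.
L_1/L_2 = (R_1/R_2)²(T_1/T_2)⁴ = (28.4)²(2.154)⁴ = 1.735×10^4.
F_1/F_2 = (L_1/L_2)/(d_1/d_2)² = 1.735×10^4/(10.0)² = 173.5.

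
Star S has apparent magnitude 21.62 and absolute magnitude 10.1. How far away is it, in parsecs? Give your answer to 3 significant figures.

m − M = 5 log₁₀(d/10 pc)
21.62 − (10.1) = 11.52 = 5 log₁₀(d/10)
d = 10 × 10^(11.52/5) = 10 × 10^2.304 = 2014 pc.

2.01×10^3 pc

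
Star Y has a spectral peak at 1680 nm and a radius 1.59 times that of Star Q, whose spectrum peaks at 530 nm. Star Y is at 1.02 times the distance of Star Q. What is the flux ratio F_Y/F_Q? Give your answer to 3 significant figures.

0.0241

Wien's law: T_Y/T_Q = λ_Q/λ_Y = 530/1680 = 0.3155.
L_Y/L_Q = (R_Y/R_Q)²(T_Y/T_Q)⁴ = (1.59)²(0.3155)⁴ = 0.02504.
F_Y/F_Q = (L_Y/L_Q)/(d_Y/d_Q)² = 0.02504/(1.02)² = 0.02407.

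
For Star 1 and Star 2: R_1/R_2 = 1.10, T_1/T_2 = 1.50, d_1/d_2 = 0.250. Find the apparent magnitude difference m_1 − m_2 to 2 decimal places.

L_1/L_2 = (1.10)²(1.50)⁴ = 6.126.
F_1/F_2 = (L_1/L_2)/(d_1/d_2)² = 6.126/0.06250 = 98.01.
m_1 − m_2 = −2.5 log₁₀(98.01) = -4.98.

-4.98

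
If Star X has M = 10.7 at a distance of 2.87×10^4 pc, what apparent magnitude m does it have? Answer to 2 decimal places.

27.99

m = M + 5 log₁₀(d/10 pc) = 10.7 + 5 log₁₀(2.87×10^4/10)
  = 10.7 + 5 × 3.458 = 10.7 + 17.29 = 27.99.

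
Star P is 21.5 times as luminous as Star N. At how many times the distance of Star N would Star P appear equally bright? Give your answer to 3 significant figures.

4.64

Equal flux requires L_P/d_P² = L_N/d_N², so d_P/d_N = √(L_P/L_N)
= √(21.5) = 4.637.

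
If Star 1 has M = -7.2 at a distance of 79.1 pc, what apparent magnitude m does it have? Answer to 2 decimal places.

m = M + 5 log₁₀(d/10 pc) = -7.2 + 5 log₁₀(79.1/10)
  = -7.2 + 5 × 0.898 = -7.2 + 4.49 = -2.71.

-2.71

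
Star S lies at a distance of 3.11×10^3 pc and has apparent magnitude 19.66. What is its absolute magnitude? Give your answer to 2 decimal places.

7.20

M = m − 5 log₁₀(d/10 pc) = 19.66 − 5 log₁₀(3.11×10^3/10)
  = 19.66 − 5 × 2.493 = 19.66 − 12.46 = 7.20.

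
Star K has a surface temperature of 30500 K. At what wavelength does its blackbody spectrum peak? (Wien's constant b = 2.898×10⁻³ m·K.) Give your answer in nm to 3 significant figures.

95.0 nm

λ_max = b/T = 2.898×10⁻³ / 30500 = 9.50×10^-8 m = 95.02 nm.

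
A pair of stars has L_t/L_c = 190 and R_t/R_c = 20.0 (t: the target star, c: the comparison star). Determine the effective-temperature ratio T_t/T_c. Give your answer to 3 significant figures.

L ∝ R²T⁴ gives T ∝ (L/R²)^(1/4), so
T_t/T_c = (190 / 20.0²)^(1/4) = (0.4750)^(1/4) = 0.8302.

0.830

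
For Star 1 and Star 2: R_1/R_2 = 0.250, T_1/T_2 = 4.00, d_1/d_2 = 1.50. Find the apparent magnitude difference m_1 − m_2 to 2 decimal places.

-2.13

L_1/L_2 = (0.250)²(4.00)⁴ = 16.00.
F_1/F_2 = (L_1/L_2)/(d_1/d_2)² = 16.00/2.250 = 7.111.
m_1 − m_2 = −2.5 log₁₀(7.111) = -2.13.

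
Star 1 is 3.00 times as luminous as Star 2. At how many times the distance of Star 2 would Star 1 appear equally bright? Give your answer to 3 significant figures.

Equal flux requires L_1/d_1² = L_2/d_2², so d_1/d_2 = √(L_1/L_2)
= √(3.00) = 1.732.

1.73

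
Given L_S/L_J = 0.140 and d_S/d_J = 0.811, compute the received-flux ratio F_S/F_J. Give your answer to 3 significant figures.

F = L/(4πd²), so F_S/F_J = (L_S/L_J) / (d_S/d_J)²
= 0.140 / (0.811)² = 0.140 / 0.6577 = 0.2129.

0.213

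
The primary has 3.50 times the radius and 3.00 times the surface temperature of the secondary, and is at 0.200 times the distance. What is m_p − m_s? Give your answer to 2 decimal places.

L_p/L_s = (3.50)²(3.00)⁴ = 992.2.
F_p/F_s = (L_p/L_s)/(d_p/d_s)² = 992.2/0.04000 = 2.481×10^4.
m_p − m_s = −2.5 log₁₀(2.481×10^4) = -10.99.

-10.99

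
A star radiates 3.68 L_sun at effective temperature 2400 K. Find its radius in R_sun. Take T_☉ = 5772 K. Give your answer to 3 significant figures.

R/R_☉ = √(L/L_☉) / (T/T_☉)² = √(3.68) / (0.4158)²
       = 1.918 / 0.1729 = 11.10.

11.1 R_sun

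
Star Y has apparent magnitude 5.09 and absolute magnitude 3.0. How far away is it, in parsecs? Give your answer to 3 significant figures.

26.2 pc

m − M = 5 log₁₀(d/10 pc)
5.09 − (3.0) = 2.09 = 5 log₁₀(d/10)
d = 10 × 10^(2.09/5) = 10 × 10^0.418 = 26.18 pc.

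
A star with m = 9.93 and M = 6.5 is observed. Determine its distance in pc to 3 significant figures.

m − M = 5 log₁₀(d/10 pc)
9.93 − (6.5) = 3.43 = 5 log₁₀(d/10)
d = 10 × 10^(3.43/5) = 10 × 10^0.686 = 48.53 pc.

48.5 pc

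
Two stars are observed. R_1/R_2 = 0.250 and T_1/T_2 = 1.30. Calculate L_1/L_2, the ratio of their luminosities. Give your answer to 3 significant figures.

0.179

From the Stefan–Boltzmann law, L ∝ R²T⁴, so
L_1/L_2 = (R_1/R_2)² (T_1/T_2)⁴ = (0.250)² × (1.30)⁴ = 0.06250 × 2.856 = 0.1785.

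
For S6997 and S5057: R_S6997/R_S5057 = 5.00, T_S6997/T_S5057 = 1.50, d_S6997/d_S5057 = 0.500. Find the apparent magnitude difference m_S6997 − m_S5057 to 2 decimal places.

-6.76

L_S6997/L_S5057 = (5.00)²(1.50)⁴ = 126.6.
F_S6997/F_S5057 = (L_S6997/L_S5057)/(d_S6997/d_S5057)² = 126.6/0.2500 = 506.2.
m_S6997 − m_S5057 = −2.5 log₁₀(506.2) = -6.76.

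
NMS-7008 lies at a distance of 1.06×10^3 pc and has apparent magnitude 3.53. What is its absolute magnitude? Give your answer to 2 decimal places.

-6.60

M = m − 5 log₁₀(d/10 pc) = 3.53 − 5 log₁₀(1.06×10^3/10)
  = 3.53 − 5 × 2.025 = 3.53 − 10.13 = -6.60.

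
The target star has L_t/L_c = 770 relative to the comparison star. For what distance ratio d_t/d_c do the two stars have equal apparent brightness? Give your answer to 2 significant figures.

28

Equal flux requires L_t/d_t² = L_c/d_c², so d_t/d_c = √(L_t/L_c)
= √(770) = 27.75.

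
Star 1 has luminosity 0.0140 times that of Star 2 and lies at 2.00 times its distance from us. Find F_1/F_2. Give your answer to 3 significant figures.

0.00350

F = L/(4πd²), so F_1/F_2 = (L_1/L_2) / (d_1/d_2)²
= 0.0140 / (2.00)² = 0.0140 / 4.000 = 0.003500.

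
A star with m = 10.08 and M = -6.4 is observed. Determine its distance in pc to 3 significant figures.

1.98×10^4 pc

m − M = 5 log₁₀(d/10 pc)
10.08 − (-6.4) = 16.48 = 5 log₁₀(d/10)
d = 10 × 10^(16.48/5) = 10 × 10^3.296 = 1.977×10^4 pc.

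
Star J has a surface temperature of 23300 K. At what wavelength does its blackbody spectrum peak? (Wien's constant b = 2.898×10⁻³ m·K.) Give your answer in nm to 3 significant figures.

124 nm

λ_max = b/T = 2.898×10⁻³ / 23300 = 1.24×10^-7 m = 124.4 nm.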